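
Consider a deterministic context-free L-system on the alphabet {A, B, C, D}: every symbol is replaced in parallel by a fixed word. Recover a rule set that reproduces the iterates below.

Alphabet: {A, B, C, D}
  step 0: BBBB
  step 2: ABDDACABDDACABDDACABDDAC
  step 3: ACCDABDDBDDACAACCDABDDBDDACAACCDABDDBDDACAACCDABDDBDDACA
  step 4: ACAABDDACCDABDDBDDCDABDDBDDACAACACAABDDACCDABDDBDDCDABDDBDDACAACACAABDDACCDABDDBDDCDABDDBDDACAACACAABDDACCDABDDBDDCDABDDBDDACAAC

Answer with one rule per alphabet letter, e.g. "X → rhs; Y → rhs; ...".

  step 3 ⇒ step 4: ACCDABDDBDDACAACCDABDDBDDACAACCDABDDBDDACAACCDABDDBDDACA ⇒ AC·A·A·BDD·AC·CDA·BDD·BDD·CDA·BDD·BDD·AC·A·AC·AC·A·A·BDD·AC·CDA·BDD·BDD·CDA·BDD·BDD·AC·A·AC·AC·A·A·BDD·AC·CDA·BDD·BDD·CDA·BDD·BDD·AC·A·AC·AC·A·A·BDD·AC·CDA·BDD·BDD·CDA·BDD·BDD·AC·A·AC
    A ↦ AC
    B ↦ CDA
    C ↦ A
    D ↦ BDD

A->AC, B->CDA, C->A, D->BDD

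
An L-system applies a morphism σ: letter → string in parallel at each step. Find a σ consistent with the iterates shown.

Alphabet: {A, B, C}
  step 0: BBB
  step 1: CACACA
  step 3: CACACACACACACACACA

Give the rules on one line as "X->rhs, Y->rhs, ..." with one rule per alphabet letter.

  step 0 ⇒ step 1: BBB ⇒ CA·CA·CA
    B ↦ CA
    A ↦ B  (constrained at step 1)
    C ↦ BB  (constrained at step 1)

A->B, B->CA, C->BB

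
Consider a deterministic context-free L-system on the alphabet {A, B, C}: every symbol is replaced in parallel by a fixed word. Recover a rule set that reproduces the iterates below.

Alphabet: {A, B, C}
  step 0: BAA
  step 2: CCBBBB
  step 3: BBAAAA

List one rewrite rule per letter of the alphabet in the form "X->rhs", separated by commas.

A->CC, B->A, C->B

  step 2 ⇒ step 3: CCBBBB ⇒ B·B·A·A·A·A
    B ↦ A
    C ↦ B
    A ↦ CC  (constrained at step 0)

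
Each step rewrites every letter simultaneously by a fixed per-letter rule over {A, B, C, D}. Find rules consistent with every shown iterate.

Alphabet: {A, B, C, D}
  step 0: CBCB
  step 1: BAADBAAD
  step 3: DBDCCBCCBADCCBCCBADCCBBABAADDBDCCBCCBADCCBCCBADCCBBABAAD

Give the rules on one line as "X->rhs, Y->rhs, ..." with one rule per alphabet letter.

A->DBD, B->AD, C->BA, D->CCB

  step 0 ⇒ step 1: CBCB ⇒ BA·AD·BA·AD
    B ↦ AD
    C ↦ BA
    A ↦ DBD  (constrained at step 1)
    D ↦ CCB  (constrained at step 1)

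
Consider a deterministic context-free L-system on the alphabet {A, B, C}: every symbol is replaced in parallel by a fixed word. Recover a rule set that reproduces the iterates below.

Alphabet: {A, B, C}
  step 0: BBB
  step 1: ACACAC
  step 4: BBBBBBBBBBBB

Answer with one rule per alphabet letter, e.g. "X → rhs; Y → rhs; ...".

  step 0 ⇒ step 1: BBB ⇒ AC·AC·AC
    B ↦ AC
    A ↦ B  (constrained at step 1)
    C ↦ B  (constrained at step 1)

A->B, B->AC, C->B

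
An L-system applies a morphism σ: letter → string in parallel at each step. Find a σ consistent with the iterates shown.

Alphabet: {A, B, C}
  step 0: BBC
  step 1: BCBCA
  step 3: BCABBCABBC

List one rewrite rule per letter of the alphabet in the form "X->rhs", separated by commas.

A->B, B->BC, C->A

  step 0 ⇒ step 1: BBC ⇒ BC·BC·A
    B ↦ BC
    C ↦ A
    A ↦ B  (constrained at step 1)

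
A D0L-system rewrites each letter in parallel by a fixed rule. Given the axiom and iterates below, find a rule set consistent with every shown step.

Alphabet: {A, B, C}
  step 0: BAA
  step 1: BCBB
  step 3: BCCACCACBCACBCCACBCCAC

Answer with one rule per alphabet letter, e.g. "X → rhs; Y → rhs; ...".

  step 0 ⇒ step 1: BAA ⇒ BC·B·B
    A ↦ B
    B ↦ BC
    C ↦ CAC  (constrained at step 1)

A->B, B->BC, C->CAC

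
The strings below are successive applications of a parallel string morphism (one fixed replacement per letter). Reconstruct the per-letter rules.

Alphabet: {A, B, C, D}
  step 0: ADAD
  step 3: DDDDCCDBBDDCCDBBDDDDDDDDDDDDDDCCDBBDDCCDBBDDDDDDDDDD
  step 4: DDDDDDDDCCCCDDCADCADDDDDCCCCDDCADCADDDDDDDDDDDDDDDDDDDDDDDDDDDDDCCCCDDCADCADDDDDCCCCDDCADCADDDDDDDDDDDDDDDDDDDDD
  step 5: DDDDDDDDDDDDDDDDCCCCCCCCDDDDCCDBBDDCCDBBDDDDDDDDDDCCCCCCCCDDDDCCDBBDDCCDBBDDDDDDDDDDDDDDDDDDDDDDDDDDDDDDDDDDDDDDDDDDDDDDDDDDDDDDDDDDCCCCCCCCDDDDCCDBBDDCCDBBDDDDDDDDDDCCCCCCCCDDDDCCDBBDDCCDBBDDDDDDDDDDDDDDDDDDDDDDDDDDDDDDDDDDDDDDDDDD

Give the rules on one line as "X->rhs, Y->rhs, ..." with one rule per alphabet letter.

A->DBB, B->CAD, C->CC, D->DD

  step 4 ⇒ step 5: DDDDDDDDCCCCDDCADCADDDDDCCCCDDCADCADDDDDDDDDDDDDDDDDDDDDDDDDDDDDCCCCDDCADCADDDDDCCCCDDCADCADDDDDDDDDDDDDDDDDDDDD ⇒ DD·DD·DD·DD·DD·DD·DD·DD·CC·CC·CC·CC·DD·DD·CC·DBB·DD·CC·DBB·DD·DD·DD·DD·DD·CC·CC·CC·CC·DD·DD·CC·DBB·DD·CC·DBB·DD·DD·DD·DD·DD·DD·DD·DD·DD·DD·DD·DD·DD·DD·DD·DD·DD·DD·DD·DD·DD·DD·DD·DD·DD·DD·DD·DD·DD·CC·CC·CC·CC·DD·DD·CC·DBB·DD·CC·DBB·DD·DD·DD·DD·DD·CC·CC·CC·CC·DD·DD·CC·DBB·DD·CC·DBB·DD·DD·DD·DD·DD·DD·DD·DD·DD·DD·DD·DD·DD·DD·DD·DD·DD·DD·DD·DD·DD
    A ↦ DBB
    C ↦ CC
    D ↦ DD
  step 3 ⇒ step 4: DDDDCCDBBDDCCDBBDDDDDDDDDDDDDDCCDBBDDCCDBBDDDDDDDDDD ⇒ DD·DD·DD·DD·CC·CC·DD·CAD·CAD·DD·DD·CC·CC·DD·CAD·CAD·DD·DD·DD·DD·DD·DD·DD·DD·DD·DD·DD·DD·DD·DD·CC·CC·DD·CAD·CAD·DD·DD·CC·CC·DD·CAD·CAD·DD·DD·DD·DD·DD·DD·DD·DD·DD·DD
    B ↦ CAD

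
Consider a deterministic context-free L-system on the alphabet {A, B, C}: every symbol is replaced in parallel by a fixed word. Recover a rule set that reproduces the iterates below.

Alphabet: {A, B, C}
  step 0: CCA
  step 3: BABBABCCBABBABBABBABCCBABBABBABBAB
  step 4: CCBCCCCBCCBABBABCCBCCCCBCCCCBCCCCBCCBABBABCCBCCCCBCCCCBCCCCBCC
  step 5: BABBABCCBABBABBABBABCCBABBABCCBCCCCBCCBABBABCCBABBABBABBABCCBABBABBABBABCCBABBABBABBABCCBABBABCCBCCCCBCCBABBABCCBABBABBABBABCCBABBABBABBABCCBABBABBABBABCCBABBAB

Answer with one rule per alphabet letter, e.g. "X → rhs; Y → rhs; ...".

  step 4 ⇒ step 5: CCBCCCCBCCBABBABCCBCCCCBCCCCBCCCCBCCBABBABCCBCCCCBCCCCBCCCCBCC ⇒ BAB·BAB·CC·BAB·BAB·BAB·BAB·CC·BAB·BAB·CC·B·CC·CC·B·CC·BAB·BAB·CC·BAB·BAB·BAB·BAB·CC·BAB·BAB·BAB·BAB·CC·BAB·BAB·BAB·BAB·CC·BAB·BAB·CC·B·CC·CC·B·CC·BAB·BAB·CC·BAB·BAB·BAB·BAB·CC·BAB·BAB·BAB·BAB·CC·BAB·BAB·BAB·BAB·CC·BAB·BAB
    A ↦ B
    B ↦ CC
    C ↦ BAB

A->B, B->CC, C->BAB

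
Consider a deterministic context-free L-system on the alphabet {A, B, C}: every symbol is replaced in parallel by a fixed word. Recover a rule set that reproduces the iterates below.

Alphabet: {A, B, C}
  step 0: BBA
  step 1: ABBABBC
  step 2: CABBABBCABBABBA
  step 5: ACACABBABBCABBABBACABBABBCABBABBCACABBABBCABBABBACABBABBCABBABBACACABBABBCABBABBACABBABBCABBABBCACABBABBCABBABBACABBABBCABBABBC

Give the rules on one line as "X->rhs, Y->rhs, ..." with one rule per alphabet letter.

  step 1 ⇒ step 2: ABBABBC ⇒ C·ABB·ABB·C·ABB·ABB·A
    A ↦ C
    B ↦ ABB
    C ↦ A

A->C, B->ABB, C->A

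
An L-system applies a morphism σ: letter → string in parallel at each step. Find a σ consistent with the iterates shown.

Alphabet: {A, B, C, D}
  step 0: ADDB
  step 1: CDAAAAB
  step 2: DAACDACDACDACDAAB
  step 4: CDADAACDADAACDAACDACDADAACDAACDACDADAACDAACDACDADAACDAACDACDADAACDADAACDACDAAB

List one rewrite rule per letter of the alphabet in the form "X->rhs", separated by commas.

A->CDA, B->AB, C->DA, D->A

  step 1 ⇒ step 2: CDAAAAB ⇒ DA·A·CDA·CDA·CDA·CDA·AB
    A ↦ CDA
    B ↦ AB
    C ↦ DA
    D ↦ A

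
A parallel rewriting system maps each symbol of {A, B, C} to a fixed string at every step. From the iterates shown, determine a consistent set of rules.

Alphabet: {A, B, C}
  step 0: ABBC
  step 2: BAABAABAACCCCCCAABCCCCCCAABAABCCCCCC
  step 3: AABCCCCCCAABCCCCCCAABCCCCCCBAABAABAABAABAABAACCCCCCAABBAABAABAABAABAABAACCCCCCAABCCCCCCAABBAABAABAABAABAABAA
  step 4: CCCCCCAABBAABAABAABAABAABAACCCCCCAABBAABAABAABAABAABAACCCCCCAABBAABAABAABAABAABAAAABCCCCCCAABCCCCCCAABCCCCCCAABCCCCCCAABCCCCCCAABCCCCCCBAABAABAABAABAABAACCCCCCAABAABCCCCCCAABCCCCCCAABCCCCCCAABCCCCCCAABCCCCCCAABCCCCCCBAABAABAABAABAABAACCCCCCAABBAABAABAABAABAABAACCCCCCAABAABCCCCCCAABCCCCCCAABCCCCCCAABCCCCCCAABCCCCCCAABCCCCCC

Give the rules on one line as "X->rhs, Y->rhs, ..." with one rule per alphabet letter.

A->CCC, B->AAB, C->BAA

  step 3 ⇒ step 4: AABCCCCCCAABCCCCCCAABCCCCCCBAABAABAABAABAABAACCCCCCAABBAABAABAABAABAABAACCCCCCAABCCCCCCAABBAABAABAABAABAABAA ⇒ CCC·CCC·AAB·BAA·BAA·BAA·BAA·BAA·BAA·CCC·CCC·AAB·BAA·BAA·BAA·BAA·BAA·BAA·CCC·CCC·AAB·BAA·BAA·BAA·BAA·BAA·BAA·AAB·CCC·CCC·AAB·CCC·CCC·AAB·CCC·CCC·AAB·CCC·CCC·AAB·CCC·CCC·AAB·CCC·CCC·BAA·BAA·BAA·BAA·BAA·BAA·CCC·CCC·AAB·AAB·CCC·CCC·AAB·CCC·CCC·AAB·CCC·CCC·AAB·CCC·CCC·AAB·CCC·CCC·AAB·CCC·CCC·BAA·BAA·BAA·BAA·BAA·BAA·CCC·CCC·AAB·BAA·BAA·BAA·BAA·BAA·BAA·CCC·CCC·AAB·AAB·CCC·CCC·AAB·CCC·CCC·AAB·CCC·CCC·AAB·CCC·CCC·AAB·CCC·CCC·AAB·CCC·CCC
    A ↦ CCC
    B ↦ AAB
    C ↦ BAA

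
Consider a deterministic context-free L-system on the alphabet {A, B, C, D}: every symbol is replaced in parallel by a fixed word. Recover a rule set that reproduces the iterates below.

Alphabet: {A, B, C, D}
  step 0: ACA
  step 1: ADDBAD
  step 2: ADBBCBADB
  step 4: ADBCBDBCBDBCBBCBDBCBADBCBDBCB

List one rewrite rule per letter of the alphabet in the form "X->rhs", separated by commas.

A->AD, B->CB, C->DB, D->B

  step 1 ⇒ step 2: ADDBAD ⇒ AD·B·B·CB·AD·B
    A ↦ AD
    B ↦ CB
    D ↦ B
  step 0 ⇒ step 1: ACA ⇒ AD·DB·AD
    C ↦ DB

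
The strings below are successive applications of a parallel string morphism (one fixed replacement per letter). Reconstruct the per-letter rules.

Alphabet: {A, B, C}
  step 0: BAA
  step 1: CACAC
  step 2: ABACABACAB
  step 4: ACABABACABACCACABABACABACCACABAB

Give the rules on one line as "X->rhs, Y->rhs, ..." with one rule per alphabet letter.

A->AC, B->C, C->AB

  step 1 ⇒ step 2: CACAC ⇒ AB·AC·AB·AC·AB
    A ↦ AC
    C ↦ AB
  step 0 ⇒ step 1: BAA ⇒ C·AC·AC
    B ↦ C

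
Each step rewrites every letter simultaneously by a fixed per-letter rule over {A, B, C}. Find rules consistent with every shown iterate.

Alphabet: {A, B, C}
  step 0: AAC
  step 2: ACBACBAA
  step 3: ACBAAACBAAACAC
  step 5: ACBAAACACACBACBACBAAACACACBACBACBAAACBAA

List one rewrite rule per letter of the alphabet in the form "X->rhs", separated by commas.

A->AC, B->AA, C->B

  step 2 ⇒ step 3: ACBACBAA ⇒ AC·B·AA·AC·B·AA·AC·AC
    A ↦ AC
    B ↦ AA
    C ↦ B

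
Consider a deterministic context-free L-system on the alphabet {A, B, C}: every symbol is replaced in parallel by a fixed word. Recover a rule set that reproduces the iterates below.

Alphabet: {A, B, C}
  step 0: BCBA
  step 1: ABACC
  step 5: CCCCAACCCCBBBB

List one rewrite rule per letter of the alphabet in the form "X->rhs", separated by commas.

A->CC, B->A, C->B

  step 0 ⇒ step 1: BCBA ⇒ A·B·A·CC
    A ↦ CC
    B ↦ A
    C ↦ B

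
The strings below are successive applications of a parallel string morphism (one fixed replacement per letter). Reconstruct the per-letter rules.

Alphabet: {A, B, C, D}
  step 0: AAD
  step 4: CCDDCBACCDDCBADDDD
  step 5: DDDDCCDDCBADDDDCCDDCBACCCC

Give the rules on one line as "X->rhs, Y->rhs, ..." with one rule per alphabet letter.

A->BA, B->C, C->DD, D->C

  step 4 ⇒ step 5: CCDDCBACCDDCBADDDD ⇒ DD·DD·C·C·DD·C·BA·DD·DD·C·C·DD·C·BA·C·C·C·C
    A ↦ BA
    B ↦ C
    C ↦ DD
    D ↦ C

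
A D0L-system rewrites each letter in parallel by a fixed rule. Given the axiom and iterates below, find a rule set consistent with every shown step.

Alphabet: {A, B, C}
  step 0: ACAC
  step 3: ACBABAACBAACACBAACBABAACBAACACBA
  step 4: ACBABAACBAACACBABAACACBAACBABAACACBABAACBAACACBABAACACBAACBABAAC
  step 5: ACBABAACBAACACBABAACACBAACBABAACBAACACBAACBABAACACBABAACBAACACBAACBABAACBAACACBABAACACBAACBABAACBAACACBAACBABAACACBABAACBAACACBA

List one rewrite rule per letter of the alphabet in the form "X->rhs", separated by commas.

A->AC, B->BA, C->BA

  step 4 ⇒ step 5: ACBABAACBAACACBABAACACBAACBABAACACBABAACBAACACBABAACACBAACBABAAC ⇒ AC·BA·BA·AC·BA·AC·AC·BA·BA·AC·AC·BA·AC·BA·BA·AC·BA·AC·AC·BA·AC·BA·BA·AC·AC·BA·BA·AC·BA·AC·AC·BA·AC·BA·BA·AC·BA·AC·AC·BA·BA·AC·AC·BA·AC·BA·BA·AC·BA·AC·AC·BA·AC·BA·BA·AC·AC·BA·BA·AC·BA·AC·AC·BA
    A ↦ AC
    B ↦ BA
    C ↦ BA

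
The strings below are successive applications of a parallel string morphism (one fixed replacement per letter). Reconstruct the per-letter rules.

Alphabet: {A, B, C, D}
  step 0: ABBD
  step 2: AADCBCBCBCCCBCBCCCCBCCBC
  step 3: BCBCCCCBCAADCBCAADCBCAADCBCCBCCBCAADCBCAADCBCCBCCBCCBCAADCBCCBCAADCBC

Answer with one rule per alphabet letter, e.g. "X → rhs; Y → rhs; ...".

A->BC, B->AAD, C->CBC, D->CC

  step 2 ⇒ step 3: AADCBCBCBCCCBCBCCCCBCCBC ⇒ BC·BC·CC·CBC·AAD·CBC·AAD·CBC·AAD·CBC·CBC·CBC·AAD·CBC·AAD·CBC·CBC·CBC·CBC·AAD·CBC·CBC·AAD·CBC
    A ↦ BC
    B ↦ AAD
    C ↦ CBC
    D ↦ CC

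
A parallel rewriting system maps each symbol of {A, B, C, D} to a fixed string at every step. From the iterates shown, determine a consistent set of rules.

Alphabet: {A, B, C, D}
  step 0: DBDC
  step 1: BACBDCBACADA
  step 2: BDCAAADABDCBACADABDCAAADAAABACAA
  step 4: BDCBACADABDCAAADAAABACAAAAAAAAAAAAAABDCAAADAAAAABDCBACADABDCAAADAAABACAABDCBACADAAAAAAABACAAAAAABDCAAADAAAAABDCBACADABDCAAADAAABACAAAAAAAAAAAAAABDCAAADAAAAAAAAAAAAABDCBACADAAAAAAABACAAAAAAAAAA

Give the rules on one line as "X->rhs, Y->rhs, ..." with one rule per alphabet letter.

  step 1 ⇒ step 2: BACBDCBACADA ⇒ BDC·AA·ADA·BDC·BAC·ADA·BDC·AA·ADA·AA·BAC·AA
    A ↦ AA
    B ↦ BDC
    C ↦ ADA
    D ↦ BAC

A->AA, B->BDC, C->ADA, D->BAC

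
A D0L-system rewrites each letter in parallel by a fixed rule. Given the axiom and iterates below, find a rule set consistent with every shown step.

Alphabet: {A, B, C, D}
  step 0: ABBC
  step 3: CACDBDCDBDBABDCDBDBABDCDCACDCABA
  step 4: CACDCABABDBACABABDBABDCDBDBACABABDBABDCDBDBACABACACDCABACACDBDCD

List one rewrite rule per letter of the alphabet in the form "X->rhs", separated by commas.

  step 3 ⇒ step 4: CACDBDCDBDBABDCDBDBABDCDCACDCABA ⇒ CA·CD·CA·BA·BD·BA·CA·BA·BD·BA·BD·CD·BD·BA·CA·BA·BD·BA·BD·CD·BD·BA·CA·BA·CA·CD·CA·BA·CA·CD·BD·CD
    A ↦ CD
    B ↦ BD
    C ↦ CA
    D ↦ BA

A->CD, B->BD, C->CA, D->BA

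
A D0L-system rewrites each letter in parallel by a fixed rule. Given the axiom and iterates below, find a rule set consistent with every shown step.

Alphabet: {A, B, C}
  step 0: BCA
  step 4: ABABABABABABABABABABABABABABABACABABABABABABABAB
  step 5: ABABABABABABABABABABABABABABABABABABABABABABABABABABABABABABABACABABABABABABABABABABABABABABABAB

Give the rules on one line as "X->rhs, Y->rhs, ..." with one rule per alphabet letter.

A->AB, B->AB, C->AC

  step 4 ⇒ step 5: ABABABABABABABABABABABABABABABACABABABABABABABAB ⇒ AB·AB·AB·AB·AB·AB·AB·AB·AB·AB·AB·AB·AB·AB·AB·AB·AB·AB·AB·AB·AB·AB·AB·AB·AB·AB·AB·AB·AB·AB·AB·AC·AB·AB·AB·AB·AB·AB·AB·AB·AB·AB·AB·AB·AB·AB·AB·AB
    A ↦ AB
    B ↦ AB
    C ↦ AC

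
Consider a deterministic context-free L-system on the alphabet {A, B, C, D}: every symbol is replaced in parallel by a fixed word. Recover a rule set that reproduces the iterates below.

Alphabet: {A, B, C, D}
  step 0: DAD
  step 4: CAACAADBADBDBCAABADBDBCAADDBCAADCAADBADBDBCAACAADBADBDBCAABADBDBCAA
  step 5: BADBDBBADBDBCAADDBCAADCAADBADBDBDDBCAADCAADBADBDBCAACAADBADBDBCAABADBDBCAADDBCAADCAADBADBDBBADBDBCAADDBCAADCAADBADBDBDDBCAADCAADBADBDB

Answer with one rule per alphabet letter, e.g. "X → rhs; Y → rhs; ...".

A->DB, B->D, C->BA, D->CAA

  step 4 ⇒ step 5: CAACAADBADBDBCAABADBDBCAADDBCAADCAADBADBDBCAACAADBADBDBCAABADBDBCAA ⇒ BA·DB·DB·BA·DB·DB·CAA·D·DB·CAA·D·CAA·D·BA·DB·DB·D·DB·CAA·D·CAA·D·BA·DB·DB·CAA·CAA·D·BA·DB·DB·CAA·BA·DB·DB·CAA·D·DB·CAA·D·CAA·D·BA·DB·DB·BA·DB·DB·CAA·D·DB·CAA·D·CAA·D·BA·DB·DB·D·DB·CAA·D·CAA·D·BA·DB·DB
    A ↦ DB
    B ↦ D
    C ↦ BA
    D ↦ CAA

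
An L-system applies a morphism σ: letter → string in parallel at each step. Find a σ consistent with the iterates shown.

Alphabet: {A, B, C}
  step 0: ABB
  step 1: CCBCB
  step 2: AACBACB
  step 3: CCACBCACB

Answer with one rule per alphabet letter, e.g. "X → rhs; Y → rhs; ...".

A->C, B->CB, C->A

  step 2 ⇒ step 3: AACBACB ⇒ C·C·A·CB·C·A·CB
    A ↦ C
    B ↦ CB
    C ↦ A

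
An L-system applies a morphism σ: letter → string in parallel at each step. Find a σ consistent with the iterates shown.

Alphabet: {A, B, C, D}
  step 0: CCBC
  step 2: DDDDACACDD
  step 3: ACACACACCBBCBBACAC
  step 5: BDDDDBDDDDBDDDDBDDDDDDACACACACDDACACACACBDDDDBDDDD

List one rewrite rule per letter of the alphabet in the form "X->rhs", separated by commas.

  step 2 ⇒ step 3: DDDDACACDD ⇒ AC·AC·AC·AC·CB·B·CB·B·AC·AC
    A ↦ CB
    C ↦ B
    D ↦ AC
    B ↦ DD  (constrained at step 0)

A->CB, B->DD, C->B, D->AC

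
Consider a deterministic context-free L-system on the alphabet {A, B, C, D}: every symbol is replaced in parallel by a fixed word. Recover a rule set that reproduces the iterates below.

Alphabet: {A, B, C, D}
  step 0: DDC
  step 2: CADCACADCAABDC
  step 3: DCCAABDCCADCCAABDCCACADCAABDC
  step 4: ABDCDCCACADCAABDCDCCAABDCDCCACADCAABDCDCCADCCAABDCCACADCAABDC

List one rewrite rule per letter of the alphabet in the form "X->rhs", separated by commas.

A->CA, B->DCA, C->DC, D->AB

  step 3 ⇒ step 4: DCCAABDCCADCCAABDCCACADCAABDC ⇒ AB·DC·DC·CA·CA·DCA·AB·DC·DC·CA·AB·DC·DC·CA·CA·DCA·AB·DC·DC·CA·DC·CA·AB·DC·CA·CA·DCA·AB·DC
    A ↦ CA
    B ↦ DCA
    C ↦ DC
    D ↦ AB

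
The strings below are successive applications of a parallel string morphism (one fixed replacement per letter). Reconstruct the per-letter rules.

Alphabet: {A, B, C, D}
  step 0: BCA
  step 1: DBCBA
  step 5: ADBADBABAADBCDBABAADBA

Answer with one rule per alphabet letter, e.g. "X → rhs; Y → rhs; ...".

A->BA, B->D, C->BC, D->A

  step 0 ⇒ step 1: BCA ⇒ D·BC·BA
    A ↦ BA
    B ↦ D
    C ↦ BC
    D ↦ A  (constrained at step 1)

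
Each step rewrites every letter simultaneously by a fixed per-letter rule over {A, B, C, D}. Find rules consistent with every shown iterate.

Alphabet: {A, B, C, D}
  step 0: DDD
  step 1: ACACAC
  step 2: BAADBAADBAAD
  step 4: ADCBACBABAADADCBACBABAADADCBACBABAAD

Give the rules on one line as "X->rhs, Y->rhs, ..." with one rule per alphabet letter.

  step 1 ⇒ step 2: ACACAC ⇒ BA·AD·BA·AD·BA·AD
    A ↦ BA
    C ↦ AD
    B ↦ C  (constrained at step 2)
  step 0 ⇒ step 1: DDD ⇒ AC·AC·AC
    D ↦ AC

A->BA, B->C, C->AD, D->AC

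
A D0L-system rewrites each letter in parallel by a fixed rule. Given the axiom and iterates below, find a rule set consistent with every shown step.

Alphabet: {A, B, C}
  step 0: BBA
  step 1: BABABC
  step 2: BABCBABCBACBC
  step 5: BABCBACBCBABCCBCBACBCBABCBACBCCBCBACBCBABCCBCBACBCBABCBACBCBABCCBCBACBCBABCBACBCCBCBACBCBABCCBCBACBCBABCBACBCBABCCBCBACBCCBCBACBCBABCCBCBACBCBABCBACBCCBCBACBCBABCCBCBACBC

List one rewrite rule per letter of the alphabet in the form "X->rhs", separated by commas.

  step 1 ⇒ step 2: BABABC ⇒ BA·BC·BA·BC·BA·CBC
    A ↦ BC
    B ↦ BA
    C ↦ CBC

A->BC, B->BA, C->CBC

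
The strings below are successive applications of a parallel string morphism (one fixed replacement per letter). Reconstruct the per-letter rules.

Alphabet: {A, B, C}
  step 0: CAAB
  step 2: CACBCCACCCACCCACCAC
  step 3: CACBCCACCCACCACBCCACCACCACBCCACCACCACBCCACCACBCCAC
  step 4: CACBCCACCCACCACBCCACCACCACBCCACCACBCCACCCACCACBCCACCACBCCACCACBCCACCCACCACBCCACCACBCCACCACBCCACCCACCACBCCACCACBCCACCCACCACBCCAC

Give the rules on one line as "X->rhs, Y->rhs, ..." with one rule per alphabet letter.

  step 3 ⇒ step 4: CACBCCACCCACCACBCCACCACCACBCCACCACCACBCCACCACBCCAC ⇒ CAC·BC·CAC·C·CAC·CAC·BC·CAC·CAC·CAC·BC·CAC·CAC·BC·CAC·C·CAC·CAC·BC·CAC·CAC·BC·CAC·CAC·BC·CAC·C·CAC·CAC·BC·CAC·CAC·BC·CAC·CAC·BC·CAC·C·CAC·CAC·BC·CAC·CAC·BC·CAC·C·CAC·CAC·BC·CAC
    A ↦ BC
    B ↦ C
    C ↦ CAC

A->BC, B->C, C->CAC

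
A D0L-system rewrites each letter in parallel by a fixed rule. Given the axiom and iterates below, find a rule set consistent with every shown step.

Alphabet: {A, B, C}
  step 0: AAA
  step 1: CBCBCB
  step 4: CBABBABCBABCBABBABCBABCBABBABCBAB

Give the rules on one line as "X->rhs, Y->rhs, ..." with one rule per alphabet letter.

A->CB, B->AB, C->B

  step 0 ⇒ step 1: AAA ⇒ CB·CB·CB
    A ↦ CB
    B ↦ AB  (constrained at step 1)
    C ↦ B  (constrained at step 1)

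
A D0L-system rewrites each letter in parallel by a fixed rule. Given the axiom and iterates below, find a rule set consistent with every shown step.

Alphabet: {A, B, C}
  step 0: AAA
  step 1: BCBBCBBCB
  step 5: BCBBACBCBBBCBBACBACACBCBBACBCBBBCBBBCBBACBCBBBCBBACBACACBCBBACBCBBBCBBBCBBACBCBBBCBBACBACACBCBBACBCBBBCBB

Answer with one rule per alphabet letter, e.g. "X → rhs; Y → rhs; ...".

  step 0 ⇒ step 1: AAA ⇒ BCB·BCB·BCB
    A ↦ BCB
    B ↦ AC  (constrained at step 1)
    C ↦ B  (constrained at step 1)

A->BCB, B->AC, C->B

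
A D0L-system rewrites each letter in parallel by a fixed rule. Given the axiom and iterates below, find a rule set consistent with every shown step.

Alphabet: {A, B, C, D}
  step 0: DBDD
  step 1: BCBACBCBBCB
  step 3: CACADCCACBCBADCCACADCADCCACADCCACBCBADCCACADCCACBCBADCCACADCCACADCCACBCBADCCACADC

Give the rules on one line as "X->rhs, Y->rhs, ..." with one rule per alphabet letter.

  step 0 ⇒ step 1: DBDD ⇒ BCB·AC·BCB·BCB
    B ↦ AC
    D ↦ BCB
    A ↦ CAC  (constrained at step 1)
    C ↦ ADC  (constrained at step 1)

A->CAC, B->AC, C->ADC, D->BCB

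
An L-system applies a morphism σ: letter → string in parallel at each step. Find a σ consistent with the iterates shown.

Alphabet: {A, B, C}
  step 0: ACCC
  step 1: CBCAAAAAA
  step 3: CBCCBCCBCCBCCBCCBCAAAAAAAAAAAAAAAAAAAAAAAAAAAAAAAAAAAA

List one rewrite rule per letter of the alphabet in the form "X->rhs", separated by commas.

A->CBC, B->AA, C->AA

  step 0 ⇒ step 1: ACCC ⇒ CBC·AA·AA·AA
    A ↦ CBC
    C ↦ AA
    B ↦ AA  (constrained at step 1)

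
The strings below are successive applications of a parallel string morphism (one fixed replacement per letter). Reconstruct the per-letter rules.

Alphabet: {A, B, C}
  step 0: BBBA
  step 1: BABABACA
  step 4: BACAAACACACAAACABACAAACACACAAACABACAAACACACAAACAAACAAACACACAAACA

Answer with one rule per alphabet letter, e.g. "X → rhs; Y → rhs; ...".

  step 0 ⇒ step 1: BBBA ⇒ BA·BA·BA·CA
    A ↦ CA
    B ↦ BA
    C ↦ AA  (constrained at step 1)

A->CA, B->BA, C->AA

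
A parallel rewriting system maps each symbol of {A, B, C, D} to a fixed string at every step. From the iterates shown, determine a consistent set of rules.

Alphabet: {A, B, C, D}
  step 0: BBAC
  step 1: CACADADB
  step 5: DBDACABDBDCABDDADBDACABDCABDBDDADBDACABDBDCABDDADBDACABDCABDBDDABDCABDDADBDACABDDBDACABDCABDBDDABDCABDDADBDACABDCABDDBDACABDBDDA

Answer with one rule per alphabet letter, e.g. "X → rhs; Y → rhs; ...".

A->DA, B->CA, C->DB, D->BD

  step 0 ⇒ step 1: BBAC ⇒ CA·CA·DA·DB
    A ↦ DA
    B ↦ CA
    C ↦ DB
    D ↦ BD  (constrained at step 1)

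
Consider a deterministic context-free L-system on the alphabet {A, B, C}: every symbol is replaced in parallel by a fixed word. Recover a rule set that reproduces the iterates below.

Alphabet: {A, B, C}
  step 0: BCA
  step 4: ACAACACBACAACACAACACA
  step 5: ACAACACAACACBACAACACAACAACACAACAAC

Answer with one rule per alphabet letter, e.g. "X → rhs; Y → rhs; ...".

  step 4 ⇒ step 5: ACAACACBACAACACAACACA ⇒ AC·A·AC·AC·A·AC·A·CB·AC·A·AC·AC·A·AC·A·AC·AC·A·AC·A·AC
    A ↦ AC
    B ↦ CB
    C ↦ A

A->AC, B->CB, C->A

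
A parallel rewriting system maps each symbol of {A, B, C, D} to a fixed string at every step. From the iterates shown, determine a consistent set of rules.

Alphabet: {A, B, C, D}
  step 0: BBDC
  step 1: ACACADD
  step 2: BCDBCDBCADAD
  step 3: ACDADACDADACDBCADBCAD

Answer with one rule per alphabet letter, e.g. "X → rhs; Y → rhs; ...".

A->BC, B->AC, C->D, D->AD

  step 2 ⇒ step 3: BCDBCDBCADAD ⇒ AC·D·AD·AC·D·AD·AC·D·BC·AD·BC·AD
    A ↦ BC
    B ↦ AC
    C ↦ D
    D ↦ AD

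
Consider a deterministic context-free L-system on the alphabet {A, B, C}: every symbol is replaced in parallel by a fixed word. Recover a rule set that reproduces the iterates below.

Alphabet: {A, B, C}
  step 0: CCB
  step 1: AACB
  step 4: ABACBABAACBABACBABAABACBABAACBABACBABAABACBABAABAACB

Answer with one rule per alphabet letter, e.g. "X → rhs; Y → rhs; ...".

A->ABA, B->CB, C->A

  step 0 ⇒ step 1: CCB ⇒ A·A·CB
    B ↦ CB
    C ↦ A
    A ↦ ABA  (constrained at step 1)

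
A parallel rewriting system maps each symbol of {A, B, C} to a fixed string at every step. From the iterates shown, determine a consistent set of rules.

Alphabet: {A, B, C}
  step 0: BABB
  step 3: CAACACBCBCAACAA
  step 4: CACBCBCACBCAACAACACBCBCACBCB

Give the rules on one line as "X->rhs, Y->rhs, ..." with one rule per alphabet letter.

A->CB, B->A, C->CA

  step 3 ⇒ step 4: CAACACBCBCAACAA ⇒ CA·CB·CB·CA·CB·CA·A·CA·A·CA·CB·CB·CA·CB·CB
    A ↦ CB
    B ↦ A
    C ↦ CA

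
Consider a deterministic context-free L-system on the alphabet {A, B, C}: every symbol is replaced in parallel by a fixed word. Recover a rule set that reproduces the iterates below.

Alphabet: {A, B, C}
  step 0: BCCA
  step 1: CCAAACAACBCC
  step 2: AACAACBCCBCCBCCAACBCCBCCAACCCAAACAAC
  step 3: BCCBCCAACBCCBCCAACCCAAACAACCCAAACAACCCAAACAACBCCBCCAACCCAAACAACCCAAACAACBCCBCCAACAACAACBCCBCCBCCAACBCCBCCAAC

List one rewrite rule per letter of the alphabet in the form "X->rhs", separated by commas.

A->BCC, B->CCA, C->AAC

  step 2 ⇒ step 3: AACAACBCCBCCBCCAACBCCBCCAACCCAAACAAC ⇒ BCC·BCC·AAC·BCC·BCC·AAC·CCA·AAC·AAC·CCA·AAC·AAC·CCA·AAC·AAC·BCC·BCC·AAC·CCA·AAC·AAC·CCA·AAC·AAC·BCC·BCC·AAC·AAC·AAC·BCC·BCC·BCC·AAC·BCC·BCC·AAC
    A ↦ BCC
    B ↦ CCA
    C ↦ AAC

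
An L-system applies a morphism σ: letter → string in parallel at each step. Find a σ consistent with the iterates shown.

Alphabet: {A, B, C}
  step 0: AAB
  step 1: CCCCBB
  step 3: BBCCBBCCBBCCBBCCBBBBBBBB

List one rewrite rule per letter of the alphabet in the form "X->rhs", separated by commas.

A->CC, B->BB, C->BA

  step 0 ⇒ step 1: AAB ⇒ CC·CC·BB
    A ↦ CC
    B ↦ BB
    C ↦ BA  (constrained at step 1)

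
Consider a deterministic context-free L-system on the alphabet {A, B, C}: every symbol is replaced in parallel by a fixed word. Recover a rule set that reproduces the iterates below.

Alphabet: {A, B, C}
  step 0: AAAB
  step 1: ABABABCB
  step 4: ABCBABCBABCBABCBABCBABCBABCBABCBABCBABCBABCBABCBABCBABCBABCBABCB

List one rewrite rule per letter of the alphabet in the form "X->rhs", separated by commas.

A->AB, B->CB, C->AB

  step 0 ⇒ step 1: AAAB ⇒ AB·AB·AB·CB
    A ↦ AB
    B ↦ CB
    C ↦ AB  (constrained at step 1)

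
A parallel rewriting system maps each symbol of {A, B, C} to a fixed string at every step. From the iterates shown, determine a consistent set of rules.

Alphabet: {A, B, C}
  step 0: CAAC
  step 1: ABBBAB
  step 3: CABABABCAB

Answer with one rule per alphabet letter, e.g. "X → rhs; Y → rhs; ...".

A->B, B->C, C->AB

  step 0 ⇒ step 1: CAAC ⇒ AB·B·B·AB
    A ↦ B
    C ↦ AB
    B ↦ C  (constrained at step 1)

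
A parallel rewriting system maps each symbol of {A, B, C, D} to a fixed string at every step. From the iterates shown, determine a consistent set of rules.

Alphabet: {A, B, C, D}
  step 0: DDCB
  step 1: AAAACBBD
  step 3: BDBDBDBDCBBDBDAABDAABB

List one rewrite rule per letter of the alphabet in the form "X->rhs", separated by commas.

A->B, B->BD, C->CB, D->AA

  step 0 ⇒ step 1: DDCB ⇒ AA·AA·CB·BD
    B ↦ BD
    C ↦ CB
    D ↦ AA
    A ↦ B  (constrained at step 1)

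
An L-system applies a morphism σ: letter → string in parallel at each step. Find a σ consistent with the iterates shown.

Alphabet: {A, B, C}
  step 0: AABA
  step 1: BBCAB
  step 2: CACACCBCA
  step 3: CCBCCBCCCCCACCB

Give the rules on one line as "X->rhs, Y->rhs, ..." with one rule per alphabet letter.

A->B, B->CA, C->CC

  step 2 ⇒ step 3: CACACCBCA ⇒ CC·B·CC·B·CC·CC·CA·CC·B
    A ↦ B
    B ↦ CA
    C ↦ CC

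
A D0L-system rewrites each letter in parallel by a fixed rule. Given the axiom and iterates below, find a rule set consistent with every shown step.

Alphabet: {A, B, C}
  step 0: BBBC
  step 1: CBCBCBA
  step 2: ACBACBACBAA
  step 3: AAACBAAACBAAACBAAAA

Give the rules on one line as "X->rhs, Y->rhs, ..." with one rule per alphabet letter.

A->AA, B->CB, C->A

  step 2 ⇒ step 3: ACBACBACBAA ⇒ AA·A·CB·AA·A·CB·AA·A·CB·AA·AA
    A ↦ AA
    B ↦ CB
    C ↦ A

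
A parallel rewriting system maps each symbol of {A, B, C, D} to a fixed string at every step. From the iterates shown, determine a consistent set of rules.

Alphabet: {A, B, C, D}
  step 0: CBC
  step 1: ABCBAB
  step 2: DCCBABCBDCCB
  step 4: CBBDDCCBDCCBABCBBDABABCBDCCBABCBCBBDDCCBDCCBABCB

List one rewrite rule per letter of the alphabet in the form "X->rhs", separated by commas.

A->DC, B->CB, C->AB, D->BD

  step 1 ⇒ step 2: ABCBAB ⇒ DC·CB·AB·CB·DC·CB
    A ↦ DC
    B ↦ CB
    C ↦ AB
    D ↦ BD  (constrained at step 2)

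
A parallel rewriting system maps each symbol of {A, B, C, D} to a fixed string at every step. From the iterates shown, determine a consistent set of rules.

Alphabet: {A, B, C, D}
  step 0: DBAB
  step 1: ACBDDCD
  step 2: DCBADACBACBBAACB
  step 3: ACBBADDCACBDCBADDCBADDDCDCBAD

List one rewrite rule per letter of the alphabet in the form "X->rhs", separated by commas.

  step 2 ⇒ step 3: DCBADACBACBBAACB ⇒ ACB·BA·D·DC·ACB·DC·BA·D·DC·BA·D·D·DC·DC·BA·D
    A ↦ DC
    B ↦ D
    C ↦ BA
    D ↦ ACB

A->DC, B->D, C->BA, D->ACB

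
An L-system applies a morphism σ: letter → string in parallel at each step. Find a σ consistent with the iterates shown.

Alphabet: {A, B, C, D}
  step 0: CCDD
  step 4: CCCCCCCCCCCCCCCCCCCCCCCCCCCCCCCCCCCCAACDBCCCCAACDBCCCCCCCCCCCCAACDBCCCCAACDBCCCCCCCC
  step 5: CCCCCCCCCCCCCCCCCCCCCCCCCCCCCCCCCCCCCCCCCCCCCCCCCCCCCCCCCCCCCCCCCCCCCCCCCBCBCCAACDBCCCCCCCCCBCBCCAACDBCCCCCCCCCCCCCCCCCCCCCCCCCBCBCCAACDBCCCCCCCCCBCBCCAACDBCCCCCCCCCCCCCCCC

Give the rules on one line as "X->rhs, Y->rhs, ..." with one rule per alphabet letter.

  step 4 ⇒ step 5: CCCCCCCCCCCCCCCCCCCCCCCCCCCCCCCCCCCCAACDBCCCCAACDBCCCCCCCCCCCCAACDBCCCCAACDBCCCCCCCC ⇒ CC·CC·CC·CC·CC·CC·CC·CC·CC·CC·CC·CC·CC·CC·CC·CC·CC·CC·CC·CC·CC·CC·CC·CC·CC·CC·CC·CC·CC·CC·CC·CC·CC·CC·CC·CC·CB·CB·CC·AAC·DB·CC·CC·CC·CC·CB·CB·CC·AAC·DB·CC·CC·CC·CC·CC·CC·CC·CC·CC·CC·CC·CC·CB·CB·CC·AAC·DB·CC·CC·CC·CC·CB·CB·CC·AAC·DB·CC·CC·CC·CC·CC·CC·CC·CC
    A ↦ CB
    B ↦ DB
    C ↦ CC
    D ↦ AAC

A->CB, B->DB, C->CC, D->AAC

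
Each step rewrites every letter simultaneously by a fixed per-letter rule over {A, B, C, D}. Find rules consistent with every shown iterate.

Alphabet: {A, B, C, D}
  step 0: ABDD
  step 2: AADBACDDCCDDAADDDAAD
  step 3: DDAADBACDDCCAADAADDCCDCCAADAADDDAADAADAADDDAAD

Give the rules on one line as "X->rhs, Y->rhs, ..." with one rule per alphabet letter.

A->D, B->BAC, C->DCC, D->AAD

  step 2 ⇒ step 3: AADBACDDCCDDAADDDAAD ⇒ D·D·AAD·BAC·D·DCC·AAD·AAD·DCC·DCC·AAD·AAD·D·D·AAD·AAD·AAD·D·D·AAD
    A ↦ D
    B ↦ BAC
    C ↦ DCC
    D ↦ AAD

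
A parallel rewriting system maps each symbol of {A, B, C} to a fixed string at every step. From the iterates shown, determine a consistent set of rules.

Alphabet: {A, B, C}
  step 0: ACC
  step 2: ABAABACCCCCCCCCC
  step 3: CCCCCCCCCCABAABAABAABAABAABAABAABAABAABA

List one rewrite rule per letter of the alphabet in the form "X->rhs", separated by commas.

A->CC, B->C, C->ABA

  step 2 ⇒ step 3: ABAABACCCCCCCCCC ⇒ CC·C·CC·CC·C·CC·ABA·ABA·ABA·ABA·ABA·ABA·ABA·ABA·ABA·ABA
    A ↦ CC
    B ↦ C
    C ↦ ABA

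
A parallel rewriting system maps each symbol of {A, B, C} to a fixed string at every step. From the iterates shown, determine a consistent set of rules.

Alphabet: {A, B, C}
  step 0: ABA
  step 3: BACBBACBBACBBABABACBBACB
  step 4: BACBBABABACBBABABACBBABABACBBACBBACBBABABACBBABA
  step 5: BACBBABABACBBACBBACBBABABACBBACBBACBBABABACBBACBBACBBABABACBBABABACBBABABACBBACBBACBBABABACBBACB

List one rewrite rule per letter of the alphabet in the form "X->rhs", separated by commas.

  step 4 ⇒ step 5: BACBBABABACBBABABACBBABABACBBACBBACBBABABACBBABA ⇒ BA·CB·BA·BA·BA·CB·BA·CB·BA·CB·BA·BA·BA·CB·BA·CB·BA·CB·BA·BA·BA·CB·BA·CB·BA·CB·BA·BA·BA·CB·BA·BA·BA·CB·BA·BA·BA·CB·BA·CB·BA·CB·BA·BA·BA·CB·BA·CB
    A ↦ CB
    B ↦ BA
    C ↦ BA

A->CB, B->BA, C->BA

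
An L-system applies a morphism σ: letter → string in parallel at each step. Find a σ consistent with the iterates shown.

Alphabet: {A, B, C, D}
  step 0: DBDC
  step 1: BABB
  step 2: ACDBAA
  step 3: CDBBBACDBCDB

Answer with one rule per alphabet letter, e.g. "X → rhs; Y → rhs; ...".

A->CDB, B->A, C->B, D->B

  step 2 ⇒ step 3: ACDBAA ⇒ CDB·B·B·A·CDB·CDB
    A ↦ CDB
    B ↦ A
    C ↦ B
    D ↦ B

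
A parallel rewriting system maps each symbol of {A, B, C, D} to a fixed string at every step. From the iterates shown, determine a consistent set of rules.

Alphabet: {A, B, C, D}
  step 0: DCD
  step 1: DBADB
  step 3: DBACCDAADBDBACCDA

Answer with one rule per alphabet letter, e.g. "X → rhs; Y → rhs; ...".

  step 0 ⇒ step 1: DCD ⇒ DB·A·DB
    C ↦ A
    D ↦ DB
    A ↦ CD  (constrained at step 1)
    B ↦ AC  (constrained at step 1)

A->CD, B->AC, C->A, D->DB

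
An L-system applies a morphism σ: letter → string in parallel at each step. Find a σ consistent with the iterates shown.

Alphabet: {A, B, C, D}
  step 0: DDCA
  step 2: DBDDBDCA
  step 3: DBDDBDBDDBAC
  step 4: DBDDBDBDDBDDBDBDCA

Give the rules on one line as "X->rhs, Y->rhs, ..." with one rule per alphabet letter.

  step 3 ⇒ step 4: DBDDBDBDDBAC ⇒ DB·D·DB·DB·D·DB·D·DB·DB·D·C·A
    A ↦ C
    B ↦ D
    C ↦ A
    D ↦ DB

A->C, B->D, C->A, D->DB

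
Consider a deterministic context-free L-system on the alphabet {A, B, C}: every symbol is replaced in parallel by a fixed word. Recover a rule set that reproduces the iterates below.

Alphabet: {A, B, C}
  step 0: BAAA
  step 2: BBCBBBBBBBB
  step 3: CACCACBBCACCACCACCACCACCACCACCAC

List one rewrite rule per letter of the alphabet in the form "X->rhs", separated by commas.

A->C, B->CAC, C->BB

  step 2 ⇒ step 3: BBCBBBBBBBB ⇒ CAC·CAC·BB·CAC·CAC·CAC·CAC·CAC·CAC·CAC·CAC
    B ↦ CAC
    C ↦ BB
    A ↦ C  (constrained at step 0)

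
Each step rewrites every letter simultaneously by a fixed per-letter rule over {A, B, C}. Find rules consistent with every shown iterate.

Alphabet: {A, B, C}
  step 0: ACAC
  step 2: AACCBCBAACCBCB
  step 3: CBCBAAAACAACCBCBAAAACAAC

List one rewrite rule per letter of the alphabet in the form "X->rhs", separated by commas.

A->CB, B->C, C->AA

  step 2 ⇒ step 3: AACCBCBAACCBCB ⇒ CB·CB·AA·AA·C·AA·C·CB·CB·AA·AA·C·AA·C
    A ↦ CB
    B ↦ C
    C ↦ AA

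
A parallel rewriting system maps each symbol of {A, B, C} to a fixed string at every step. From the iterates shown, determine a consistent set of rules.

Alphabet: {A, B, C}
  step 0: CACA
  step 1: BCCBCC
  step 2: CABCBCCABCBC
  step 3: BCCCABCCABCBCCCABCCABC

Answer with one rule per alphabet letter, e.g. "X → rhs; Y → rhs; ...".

A->C, B->CA, C->BC

  step 2 ⇒ step 3: CABCBCCABCBC ⇒ BC·C·CA·BC·CA·BC·BC·C·CA·BC·CA·BC
    A ↦ C
    B ↦ CA
    C ↦ BC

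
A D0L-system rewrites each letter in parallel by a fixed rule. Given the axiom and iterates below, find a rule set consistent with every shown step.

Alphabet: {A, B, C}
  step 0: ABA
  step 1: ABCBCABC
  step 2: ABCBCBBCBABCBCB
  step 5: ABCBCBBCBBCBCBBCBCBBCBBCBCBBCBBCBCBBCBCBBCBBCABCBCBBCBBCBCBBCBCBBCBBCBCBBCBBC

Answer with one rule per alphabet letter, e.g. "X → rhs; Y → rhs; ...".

A->ABC, B->BC, C->B

  step 1 ⇒ step 2: ABCBCABC ⇒ ABC·BC·B·BC·B·ABC·BC·B
    A ↦ ABC
    B ↦ BC
    C ↦ B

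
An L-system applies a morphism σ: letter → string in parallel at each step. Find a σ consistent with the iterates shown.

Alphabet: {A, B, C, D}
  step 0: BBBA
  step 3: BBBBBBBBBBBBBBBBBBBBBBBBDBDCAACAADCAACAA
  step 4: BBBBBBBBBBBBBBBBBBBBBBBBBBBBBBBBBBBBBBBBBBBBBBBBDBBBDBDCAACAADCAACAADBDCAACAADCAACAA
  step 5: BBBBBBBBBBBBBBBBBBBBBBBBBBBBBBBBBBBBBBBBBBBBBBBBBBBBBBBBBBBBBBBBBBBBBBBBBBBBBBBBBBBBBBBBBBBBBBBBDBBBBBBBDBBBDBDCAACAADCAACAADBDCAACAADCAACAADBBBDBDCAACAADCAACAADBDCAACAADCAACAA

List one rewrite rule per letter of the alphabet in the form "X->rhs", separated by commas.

A->CAA, B->BB, C->D, D->DB

  step 4 ⇒ step 5: BBBBBBBBBBBBBBBBBBBBBBBBBBBBBBBBBBBBBBBBBBBBBBBBDBBBDBDCAACAADCAACAADBDCAACAADCAACAA ⇒ BB·BB·BB·BB·BB·BB·BB·BB·BB·BB·BB·BB·BB·BB·BB·BB·BB·BB·BB·BB·BB·BB·BB·BB·BB·BB·BB·BB·BB·BB·BB·BB·BB·BB·BB·BB·BB·BB·BB·BB·BB·BB·BB·BB·BB·BB·BB·BB·DB·BB·BB·BB·DB·BB·DB·D·CAA·CAA·D·CAA·CAA·DB·D·CAA·CAA·D·CAA·CAA·DB·BB·DB·D·CAA·CAA·D·CAA·CAA·DB·D·CAA·CAA·D·CAA·CAA
    A ↦ CAA
    B ↦ BB
    C ↦ D
    D ↦ DB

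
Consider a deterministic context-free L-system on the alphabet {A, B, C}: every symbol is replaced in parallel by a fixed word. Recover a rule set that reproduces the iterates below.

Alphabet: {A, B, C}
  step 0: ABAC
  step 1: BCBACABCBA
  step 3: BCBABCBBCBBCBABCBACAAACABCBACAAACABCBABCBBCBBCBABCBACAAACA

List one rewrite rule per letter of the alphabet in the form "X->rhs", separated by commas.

  step 0 ⇒ step 1: ABAC ⇒ BCB·ACA·BCB·A
    A ↦ BCB
    B ↦ ACA
    C ↦ A

A->BCB, B->ACA, C->A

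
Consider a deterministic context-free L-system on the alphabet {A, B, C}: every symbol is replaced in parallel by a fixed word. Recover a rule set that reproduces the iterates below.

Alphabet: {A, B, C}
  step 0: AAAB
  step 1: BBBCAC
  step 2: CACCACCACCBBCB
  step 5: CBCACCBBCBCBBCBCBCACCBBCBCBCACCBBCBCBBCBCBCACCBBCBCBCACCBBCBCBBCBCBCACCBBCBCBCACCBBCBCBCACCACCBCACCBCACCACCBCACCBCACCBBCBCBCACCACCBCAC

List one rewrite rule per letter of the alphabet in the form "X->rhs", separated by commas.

  step 1 ⇒ step 2: BBBCAC ⇒ CAC·CAC·CAC·CB·B·CB
    A ↦ B
    B ↦ CAC
    C ↦ CB

A->B, B->CAC, C->CB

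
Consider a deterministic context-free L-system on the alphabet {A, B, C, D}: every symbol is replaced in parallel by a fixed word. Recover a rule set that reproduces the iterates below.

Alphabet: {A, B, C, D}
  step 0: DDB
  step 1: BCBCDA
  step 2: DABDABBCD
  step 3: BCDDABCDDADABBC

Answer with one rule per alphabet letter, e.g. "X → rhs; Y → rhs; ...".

A->D, B->DA, C->B, D->BC

  step 2 ⇒ step 3: DABDABBCD ⇒ BC·D·DA·BC·D·DA·DA·B·BC
    A ↦ D
    B ↦ DA
    C ↦ B
    D ↦ BC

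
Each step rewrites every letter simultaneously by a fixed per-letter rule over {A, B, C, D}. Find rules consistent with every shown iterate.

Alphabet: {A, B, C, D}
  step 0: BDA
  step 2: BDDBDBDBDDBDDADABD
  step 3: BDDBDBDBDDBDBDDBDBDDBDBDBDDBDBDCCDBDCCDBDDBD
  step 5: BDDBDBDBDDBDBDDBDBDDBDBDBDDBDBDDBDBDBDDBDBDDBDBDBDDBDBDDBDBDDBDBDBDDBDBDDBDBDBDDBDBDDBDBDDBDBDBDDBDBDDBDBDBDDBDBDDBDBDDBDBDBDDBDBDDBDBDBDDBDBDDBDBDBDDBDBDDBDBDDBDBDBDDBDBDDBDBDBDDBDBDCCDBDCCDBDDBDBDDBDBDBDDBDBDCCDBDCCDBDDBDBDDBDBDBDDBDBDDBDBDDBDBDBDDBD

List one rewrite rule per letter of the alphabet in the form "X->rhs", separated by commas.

  step 2 ⇒ step 3: BDDBDBDBDDBDDADABD ⇒ BDD·BD·BD·BDD·BD·BDD·BD·BDD·BD·BD·BDD·BD·BD·CCD·BD·CCD·BDD·BD
    A ↦ CCD
    B ↦ BDD
    D ↦ BD
    C ↦ DA  (constrained at step 3)

A->CCD, B->BDD, C->DA, D->BD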